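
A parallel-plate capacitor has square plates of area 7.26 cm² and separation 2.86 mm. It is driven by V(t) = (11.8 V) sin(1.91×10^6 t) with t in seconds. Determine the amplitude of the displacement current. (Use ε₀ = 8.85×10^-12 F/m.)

C = ε₀A/d = (8.85×10^-12)(7.26×10^-4)/(2.86×10^-3) = 2.247×10^-12 F; ω = 1.91×10^6 rad/s.
I_d = C dV/dt, so |I_d|_max = C V₀ ω = (2.247×10^-12)(11.8)(1.91×10^6) = 5.06×10^-5 A.

5.06×10^-5 A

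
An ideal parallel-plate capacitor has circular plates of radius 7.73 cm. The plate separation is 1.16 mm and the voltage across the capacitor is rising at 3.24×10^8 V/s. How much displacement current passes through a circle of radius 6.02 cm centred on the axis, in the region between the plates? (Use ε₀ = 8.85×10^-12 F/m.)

0.0281 A

I_d = C dV/dt with C = ε₀πR²/d = 1.432×10^-10 F, so I_d = (1.432×10^-10)(3.24×10^8) = 0.04640 A.
The field is uniform, so I_d,enc = I_d (r/R)² = (0.04640)(6.02/7.73)² = 0.0281 A.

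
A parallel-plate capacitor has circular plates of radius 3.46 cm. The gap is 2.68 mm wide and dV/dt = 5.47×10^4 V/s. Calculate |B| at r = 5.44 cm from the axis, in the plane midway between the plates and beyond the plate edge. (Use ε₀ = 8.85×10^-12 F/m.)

With E = V/d, dE/dt = 2.041×10^7 V/(m·s) and πR² = 3.761×10^-3 m², giving I_d = ε₀ πR² dE/dt = 6.793×10^-7 A.
Outside the plates the loop encloses all of I_d, so B·2πr = μ₀ I_d and B = 2.50×10^-12 T.

2.50×10^-12 T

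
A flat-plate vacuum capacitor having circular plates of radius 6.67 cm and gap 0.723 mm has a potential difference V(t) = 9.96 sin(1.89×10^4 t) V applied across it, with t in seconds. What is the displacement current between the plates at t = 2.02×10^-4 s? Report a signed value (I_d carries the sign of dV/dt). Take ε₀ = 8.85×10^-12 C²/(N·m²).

-2.51×10^-5 A

dV/dt = (9.96)(1.89×10^4)·cos(3.8178) = -1.468×10^5 V/s.
I_d = C dV/dt with C = ε₀A/d = (8.85×10^-12)(0.01398)/(7.23×10^-4) = 1.711×10^-10 F, so I_d = (1.711×10^-10)(-1.468×10^5) = -2.51×10^-5 A.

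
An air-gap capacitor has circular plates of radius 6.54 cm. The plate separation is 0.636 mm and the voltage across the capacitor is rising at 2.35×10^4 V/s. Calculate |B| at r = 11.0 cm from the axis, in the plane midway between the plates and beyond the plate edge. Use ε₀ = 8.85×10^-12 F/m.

7.99×10^-12 T

With E = V/d, dE/dt = 3.695×10^7 V/(m·s) and πR² = 0.01344 m², giving I_d = ε₀ πR² dE/dt = 4.395×10^-6 A.
For r ≥ R the full I_d is enclosed: B = μ₀ I_d/(2πr) = (4π×10^-7)(4.395×10^-6)/(2π·0.110) = 7.99×10^-12 T.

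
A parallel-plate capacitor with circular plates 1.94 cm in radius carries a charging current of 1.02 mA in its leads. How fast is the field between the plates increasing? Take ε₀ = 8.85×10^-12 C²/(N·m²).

9.75×10^10 V/(m·s)

By continuity, I_d in the gap equals the 1.02 mA flowing in the wire.
Since I_d = ε₀ A dE/dt, dE/dt = I_d/(ε₀A) = (1.02×10^-3)/((8.85×10^-12)(1.182×10^-3)) = 9.75×10^10 V/(m·s).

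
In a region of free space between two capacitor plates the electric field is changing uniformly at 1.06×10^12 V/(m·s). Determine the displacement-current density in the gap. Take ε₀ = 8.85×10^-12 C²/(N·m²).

9.38 A/m²

J_d = ε₀ ∂E/∂t, so J_d = 9.38 A/m².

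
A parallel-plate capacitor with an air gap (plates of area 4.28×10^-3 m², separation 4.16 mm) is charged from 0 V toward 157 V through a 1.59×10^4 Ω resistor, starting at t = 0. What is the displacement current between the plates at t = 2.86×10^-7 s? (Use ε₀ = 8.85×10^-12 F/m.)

1.37×10^-3 A

With C = ε₀A/d = (8.85×10^-12)(4.28×10^-3)/(4.16×10^-3) = 9.105×10^-12 F, the time constant is τ = RC = 1.448×10^-7 s, so t/τ = 1.975 and e^(−t/τ) = 0.1388.
I_d = I_cond = (V₀/R) e^(−t/τ) = (9.874×10^-3)(0.1388) = 1.37×10^-3 A.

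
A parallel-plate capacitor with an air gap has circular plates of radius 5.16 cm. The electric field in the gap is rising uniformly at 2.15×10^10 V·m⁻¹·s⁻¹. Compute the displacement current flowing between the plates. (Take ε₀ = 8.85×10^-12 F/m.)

The displacement current is ε₀ times dΦ_E/dt = ε₀ A dE/dt = (8.85×10^-12)(8.365×10^-3)(2.15×10^10) = 1.59×10^-3 A.

1.59×10^-3 A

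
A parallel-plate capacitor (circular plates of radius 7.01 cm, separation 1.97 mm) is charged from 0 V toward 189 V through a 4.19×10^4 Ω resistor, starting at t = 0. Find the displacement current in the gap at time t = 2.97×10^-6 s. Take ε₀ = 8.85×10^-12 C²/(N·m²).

1.62×10^-3 A

C = ε₀A/d = (8.85×10^-12)(0.01544)/(1.97×10^-3) = 6.936×10^-11 F, so τ = RC = 2.906×10^-6 s.
The conduction current is I(t) = (V₀/R) e^(−t/τ), and the displacement current between the plates equals it.
t/τ = 1.022; I_d = (189/4.19×10^4) · e^(−1.022) = (4.511×10^-3)(0.3599) = 1.62×10^-3 A.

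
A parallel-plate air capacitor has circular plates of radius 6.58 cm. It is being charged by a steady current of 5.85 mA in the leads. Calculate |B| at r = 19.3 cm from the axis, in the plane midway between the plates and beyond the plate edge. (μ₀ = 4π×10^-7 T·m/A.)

6.06×10^-9 T

By continuity the displacement current in the gap matches the conduction current: I_d = 5.85×10^-3 A.
Outside the plates the loop encloses all of I_d, so B·2πr = μ₀ I_d and B = 6.06×10^-9 T.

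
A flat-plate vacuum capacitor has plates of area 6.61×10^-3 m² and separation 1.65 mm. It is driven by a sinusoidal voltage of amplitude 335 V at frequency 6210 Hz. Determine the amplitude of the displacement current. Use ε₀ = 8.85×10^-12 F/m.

(dE/dt)_max = V₀ω/d = 7.922×10^9 V/(m·s); ω = 2πf = 3.902×10^4 rad/s.
I_d,max = ε₀ A (dE/dt)_max = (8.85×10^-12)(6.61×10^-3)(7.922×10^9) = 4.63×10^-4 A.

4.63×10^-4 A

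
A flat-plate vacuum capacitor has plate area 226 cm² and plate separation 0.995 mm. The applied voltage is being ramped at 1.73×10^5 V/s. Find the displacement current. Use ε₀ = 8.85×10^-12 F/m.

3.48×10^-5 A

C = ε₀A/d = (8.85×10^-12)(0.0226)/(9.95×10^-4) = 2.010×10^-10 F.
I_d = C dV/dt = (2.010×10^-10)(1.73×10^5) = 3.48×10^-5 A.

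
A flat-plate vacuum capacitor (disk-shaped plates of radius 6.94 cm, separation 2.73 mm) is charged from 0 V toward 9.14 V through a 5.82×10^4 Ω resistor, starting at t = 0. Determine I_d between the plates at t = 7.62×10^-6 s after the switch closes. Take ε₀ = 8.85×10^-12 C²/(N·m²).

With C = ε₀A/d = (8.85×10^-12)(0.01513)/(2.73×10^-3) = 4.905×10^-11 F, the time constant is τ = RC = 2.855×10^-6 s, so t/τ = 2.669 and e^(−t/τ) = 0.06932.
I_d = I_cond = (V₀/R) e^(−t/τ) = (1.570×10^-4)(0.06932) = 1.09×10^-5 A.

1.09×10^-5 A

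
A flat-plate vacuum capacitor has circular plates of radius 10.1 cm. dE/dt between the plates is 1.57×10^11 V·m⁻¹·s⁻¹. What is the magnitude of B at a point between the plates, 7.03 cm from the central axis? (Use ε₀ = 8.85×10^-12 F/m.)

Total displacement current: I_d = ε₀(πR²)(dE/dt) = (8.85×10^-12)(0.03205)(1.57×10^11) = 0.04453 A.
An Ampèrian loop of radius r encloses a fraction (r/R)² of I_d. Then B·2πr = μ₀ I_d (r/R)², giving B = μ₀ I_d r/(2πR²) = 6.14×10^-8 T.

6.14×10^-8 T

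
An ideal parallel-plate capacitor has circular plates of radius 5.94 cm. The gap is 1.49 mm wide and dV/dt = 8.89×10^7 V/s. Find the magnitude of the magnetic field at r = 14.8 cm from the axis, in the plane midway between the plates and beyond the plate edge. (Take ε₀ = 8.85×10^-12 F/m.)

7.91×10^-9 T

With E = V/d, dE/dt = 5.966×10^10 V/(m·s) and πR² = 0.01108 m², giving I_d = ε₀ πR² dE/dt = 5.850×10^-3 A.
For r ≥ R the full I_d is enclosed: B = μ₀ I_d/(2πr) = (4π×10^-7)(5.850×10^-3)/(2π·0.148) = 7.91×10^-9 T.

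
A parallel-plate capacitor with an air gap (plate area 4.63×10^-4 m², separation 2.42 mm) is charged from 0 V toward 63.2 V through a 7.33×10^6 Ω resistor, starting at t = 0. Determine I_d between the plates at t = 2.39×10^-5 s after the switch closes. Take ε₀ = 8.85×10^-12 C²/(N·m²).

C = ε₀A/d = (8.85×10^-12)(4.63×10^-4)/(2.42×10^-3) = 1.693×10^-12 F, so τ = RC = 1.241×10^-5 s.
The conduction current is I(t) = (V₀/R) e^(−t/τ), and the displacement current between the plates equals it.
t/τ = 1.926; I_d = (63.2/7.33×10^6) · e^(−1.926) = (8.622×10^-6)(0.1457) = 1.26×10^-6 A.

1.26×10^-6 A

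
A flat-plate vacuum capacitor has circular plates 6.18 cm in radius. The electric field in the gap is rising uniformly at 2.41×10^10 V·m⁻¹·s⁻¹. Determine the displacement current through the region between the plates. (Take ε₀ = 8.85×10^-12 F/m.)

2.56×10^-3 A

The displacement current is ε₀ times dΦ_E/dt = ε₀ A dE/dt = (8.85×10^-12)(0.01200)(2.41×10^10) = 2.56×10^-3 A.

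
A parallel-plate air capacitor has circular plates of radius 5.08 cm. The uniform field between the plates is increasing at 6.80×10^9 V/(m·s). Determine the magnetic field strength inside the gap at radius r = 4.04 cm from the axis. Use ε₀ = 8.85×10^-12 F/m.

1.53×10^-9 T

Total displacement current: I_d = ε₀(πR²)(dE/dt) = (8.85×10^-12)(8.107×10^-3)(6.80×10^9) = 4.879×10^-4 A.
∮B·dl = μ₀ I_d,enc with I_d,enc = I_d r²/R² = 3.086×10^-4 A; so B = μ₀ I_d,enc/(2πr) = 1.53×10^-9 T.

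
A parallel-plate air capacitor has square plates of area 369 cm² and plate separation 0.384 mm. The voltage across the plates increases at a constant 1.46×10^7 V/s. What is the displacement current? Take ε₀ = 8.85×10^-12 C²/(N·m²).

E = V/d so dE/dt = (dV/dt)/d = 3.802×10^10 V/(m·s), and I_d = ε₀ A dE/dt = (8.85×10^-12)(0.0369)(3.802×10^10) = 0.0124 A.

0.0124 A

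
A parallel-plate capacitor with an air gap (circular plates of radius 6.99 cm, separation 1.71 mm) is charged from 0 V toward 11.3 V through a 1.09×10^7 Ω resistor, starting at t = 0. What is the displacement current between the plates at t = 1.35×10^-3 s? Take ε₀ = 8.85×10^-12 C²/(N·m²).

2.18×10^-7 A

With C = ε₀A/d = (8.85×10^-12)(0.01535)/(1.71×10^-3) = 7.944×10^-11 F, the time constant is τ = RC = 8.659×10^-4 s, so t/τ = 1.559 and e^(−t/τ) = 0.2103.
I_d = I_cond = (V₀/R) e^(−t/τ) = (1.037×10^-6)(0.2103) = 2.18×10^-7 A.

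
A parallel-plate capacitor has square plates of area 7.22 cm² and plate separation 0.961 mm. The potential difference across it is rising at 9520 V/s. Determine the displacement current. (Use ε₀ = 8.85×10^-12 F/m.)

C = ε₀A/d = (8.85×10^-12)(7.22×10^-4)/(9.61×10^-4) = 6.649×10^-12 F.
I_d = C dV/dt = (6.649×10^-12)(9520) = 6.33×10^-8 A.

6.33×10^-8 A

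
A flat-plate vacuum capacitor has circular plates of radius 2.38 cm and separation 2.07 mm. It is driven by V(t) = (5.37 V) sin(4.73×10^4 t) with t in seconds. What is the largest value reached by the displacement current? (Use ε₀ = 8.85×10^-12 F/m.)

1.93×10^-6 A

(dE/dt)_max = V₀ω/d = 1.227×10^8 V/(m·s); ω = 4.73×10^4 rad/s.
I_d,max = ε₀ A (dE/dt)_max = (8.85×10^-12)(1.780×10^-3)(1.227×10^8) = 1.93×10^-6 A.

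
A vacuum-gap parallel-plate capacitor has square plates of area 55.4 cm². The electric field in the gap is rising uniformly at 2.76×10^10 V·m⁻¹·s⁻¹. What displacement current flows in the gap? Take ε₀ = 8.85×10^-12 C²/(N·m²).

1.35×10^-3 A

With a uniform field, Φ_E = EA, so I_d = ε₀ A dE/dt = 1.35×10^-3 A.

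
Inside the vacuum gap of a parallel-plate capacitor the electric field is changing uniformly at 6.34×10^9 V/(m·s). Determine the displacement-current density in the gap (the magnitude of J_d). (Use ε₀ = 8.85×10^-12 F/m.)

J_d = ε₀ dE/dt = (8.85×10^-12)(6.34×10^9) = 0.0561 A/m².

0.0561 A/m²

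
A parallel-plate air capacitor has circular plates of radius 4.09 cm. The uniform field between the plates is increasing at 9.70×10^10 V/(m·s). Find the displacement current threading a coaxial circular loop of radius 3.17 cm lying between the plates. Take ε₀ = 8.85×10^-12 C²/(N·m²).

2.71×10^-3 A

Total displacement current: I_d = ε₀(πR²)(dE/dt) = (8.85×10^-12)(5.255×10^-3)(9.70×10^10) = 4.511×10^-3 A.
The field is uniform, so I_d,enc = I_d (r/R)² = (4.511×10^-3)(3.17/4.09)² = 2.71×10^-3 A.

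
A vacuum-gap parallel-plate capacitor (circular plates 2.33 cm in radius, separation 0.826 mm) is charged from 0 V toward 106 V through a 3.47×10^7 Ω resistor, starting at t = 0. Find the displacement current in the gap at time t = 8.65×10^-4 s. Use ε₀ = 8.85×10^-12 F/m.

C = ε₀A/d = (8.85×10^-12)(1.706×10^-3)/(8.26×10^-4) = 1.828×10^-11 F and τ = RC = 6.343×10^-4 s. I_d in the gap equals the RC charging current.
I_d(t) = (V₀/R) e^(−t/τ) = 3.055×10^-6 · e^(−1.364) = 7.81×10^-7 A.

7.81×10^-7 A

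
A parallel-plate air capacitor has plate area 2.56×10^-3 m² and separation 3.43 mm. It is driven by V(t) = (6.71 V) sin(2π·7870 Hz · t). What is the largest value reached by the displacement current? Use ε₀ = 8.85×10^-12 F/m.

2.19×10^-6 A

The displacement current equals the conduction current C dV/dt, which peaks at C V₀ ω.
With C = ε₀A/d = (8.85×10^-12)(2.56×10^-3)/(3.43×10^-3) = 6.605×10^-12 F and ω = 2πf = 4.945×10^4 rad/s, I_d,max = (6.605×10^-12)(6.71)(4.945×10^4) = 2.19×10^-6 A.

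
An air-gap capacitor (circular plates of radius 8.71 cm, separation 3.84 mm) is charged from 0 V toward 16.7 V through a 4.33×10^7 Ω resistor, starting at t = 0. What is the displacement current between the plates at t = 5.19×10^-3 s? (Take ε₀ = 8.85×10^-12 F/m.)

C = ε₀A/d = (8.85×10^-12)(0.02383)/(3.84×10^-3) = 5.492×10^-11 F and τ = RC = 2.378×10^-3 s. I_d in the gap equals the RC charging current.
I_d(t) = (V₀/R) e^(−t/τ) = 3.857×10^-7 · e^(−2.183) = 4.35×10^-8 A.

4.35×10^-8 A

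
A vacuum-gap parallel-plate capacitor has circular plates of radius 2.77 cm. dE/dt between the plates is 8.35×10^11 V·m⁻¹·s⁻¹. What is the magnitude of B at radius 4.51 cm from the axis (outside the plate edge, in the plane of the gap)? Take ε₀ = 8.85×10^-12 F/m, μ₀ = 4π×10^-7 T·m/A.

7.90×10^-8 T

Total displacement current: I_d = ε₀(πR²)(dE/dt) = (8.85×10^-12)(2.411×10^-3)(8.35×10^11) = 0.01782 A.
With r > R the enclosed displacement current is the full I_d; B = μ₀ I_d / (2πr) = 7.90×10^-8 T.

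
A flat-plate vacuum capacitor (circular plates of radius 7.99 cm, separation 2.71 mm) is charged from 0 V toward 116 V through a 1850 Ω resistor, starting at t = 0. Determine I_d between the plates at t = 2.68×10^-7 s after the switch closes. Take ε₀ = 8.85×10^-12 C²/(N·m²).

C = ε₀A/d = (8.85×10^-12)(0.02006)/(2.71×10^-3) = 6.551×10^-11 F, so τ = RC = 1.212×10^-7 s.
The conduction current is I(t) = (V₀/R) e^(−t/τ), and the displacement current between the plates equals it.
t/τ = 2.211; I_d = (116/1850) · e^(−2.211) = (0.06270)(0.1096) = 6.87×10^-3 A.

6.87×10^-3 A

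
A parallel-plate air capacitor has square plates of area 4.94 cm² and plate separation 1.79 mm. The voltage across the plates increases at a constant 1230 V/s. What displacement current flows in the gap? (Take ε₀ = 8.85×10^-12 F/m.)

C = ε₀A/d = (8.85×10^-12)(4.94×10^-4)/(1.79×10^-3) = 2.442×10^-12 F.
I_d = C dV/dt = (2.442×10^-12)(1230) = 3.00×10^-9 A.

3.00×10^-9 A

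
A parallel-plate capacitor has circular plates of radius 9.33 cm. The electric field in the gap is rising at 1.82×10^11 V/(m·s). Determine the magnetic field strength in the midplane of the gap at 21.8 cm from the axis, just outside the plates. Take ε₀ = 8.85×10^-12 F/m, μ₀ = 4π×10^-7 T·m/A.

I_d = ε₀ dΦ_E/dt = ε₀ πR² (dE/dt) = (8.85×10^-12)(0.02735)(1.82×10^11) = 0.04405 A through the full plate area.
With r > R the enclosed displacement current is the full I_d; B = μ₀ I_d / (2πr) = 4.04×10^-8 T.

4.04×10^-8 T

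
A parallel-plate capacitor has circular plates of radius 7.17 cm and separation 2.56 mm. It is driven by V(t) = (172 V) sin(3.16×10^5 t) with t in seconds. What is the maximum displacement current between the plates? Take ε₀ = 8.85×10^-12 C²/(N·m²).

3.03×10^-3 A

(dE/dt)_max = V₀ω/d = 2.123×10^10 V/(m·s); ω = 3.16×10^5 rad/s.
I_d,max = ε₀ A (dE/dt)_max = (8.85×10^-12)(0.01615)(2.123×10^10) = 3.03×10^-3 A.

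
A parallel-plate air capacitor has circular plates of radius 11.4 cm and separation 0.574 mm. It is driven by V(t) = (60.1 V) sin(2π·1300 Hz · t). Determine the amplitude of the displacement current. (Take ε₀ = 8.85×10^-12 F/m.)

3.09×10^-4 A

(dE/dt)_max = V₀ω/d = 8.552×10^8 V/(m·s); ω = 2πf = 8168 rad/s.
I_d,max = ε₀ A (dE/dt)_max = (8.85×10^-12)(0.04083)(8.552×10^8) = 3.09×10^-4 A.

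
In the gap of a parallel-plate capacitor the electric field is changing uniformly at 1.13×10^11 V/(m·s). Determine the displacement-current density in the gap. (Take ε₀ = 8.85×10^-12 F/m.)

J_d = ε₀ ∂E/∂t, so J_d = 1.00 A/m².

1.00 A/m²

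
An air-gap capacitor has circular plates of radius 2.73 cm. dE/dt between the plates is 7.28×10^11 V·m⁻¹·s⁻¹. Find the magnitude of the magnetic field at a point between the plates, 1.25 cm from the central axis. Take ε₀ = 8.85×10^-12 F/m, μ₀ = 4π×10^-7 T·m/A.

5.06×10^-8 T

Through the whole plate area (πR² = 2.341×10^-3 m²), I_d = ε₀ πR² dE/dt = 0.01508 A.
For r < R the Ampère–Maxwell law gives B(2πr) = μ₀ I_d (r²/R²), so B = μ₀ I_d r/(2πR²) = (4π×10^-7)(0.01508)(0.0125)/(2π·0.0273²) = 5.06×10^-8 T.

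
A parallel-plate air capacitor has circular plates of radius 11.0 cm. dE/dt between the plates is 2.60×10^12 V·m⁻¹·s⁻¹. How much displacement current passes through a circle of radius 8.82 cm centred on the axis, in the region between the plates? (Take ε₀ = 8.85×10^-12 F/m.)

0.562 A

Total displacement current: I_d = ε₀(πR²)(dE/dt) = (8.85×10^-12)(0.03801)(2.60×10^12) = 0.8746 A.
Since J_d is uniform, the enclosed fraction is (r/R)² = 0.6429, giving I_d,enc = 0.562 A.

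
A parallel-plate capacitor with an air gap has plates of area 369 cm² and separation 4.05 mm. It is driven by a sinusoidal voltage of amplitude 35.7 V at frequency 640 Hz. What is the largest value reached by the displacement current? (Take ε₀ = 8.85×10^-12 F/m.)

The displacement current equals the conduction current C dV/dt, which peaks at C V₀ ω.
With C = ε₀A/d = (8.85×10^-12)(0.0369)/(4.05×10^-3) = 8.063×10^-11 F and ω = 2πf = 4021 rad/s, I_d,max = (8.063×10^-11)(35.7)(4021) = 1.16×10^-5 A.

1.16×10^-5 A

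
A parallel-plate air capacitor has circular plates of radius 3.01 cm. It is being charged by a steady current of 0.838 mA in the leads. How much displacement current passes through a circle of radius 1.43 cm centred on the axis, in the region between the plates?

1.89×10^-4 A

No conduction current crosses the gap, so I_d there equals the 8.38×10^-4 A in the leads.
Through an area πr² the displacement current is I_d·(πr²/πR²) = I_d (r/R)² = 1.89×10^-4 A.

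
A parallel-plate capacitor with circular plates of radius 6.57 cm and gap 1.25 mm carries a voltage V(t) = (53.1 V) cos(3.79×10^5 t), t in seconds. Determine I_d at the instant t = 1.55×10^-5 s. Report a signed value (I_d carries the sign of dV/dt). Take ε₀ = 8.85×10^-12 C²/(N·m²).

dV/dt = (53.1)(3.79×10^5)·−sin(5.8745) = 7.998×10^6 V/s.
I_d = C dV/dt with C = ε₀A/d = (8.85×10^-12)(0.01356)/(1.25×10^-3) = 9.600×10^-11 F, so I_d = (9.600×10^-11)(7.998×10^6) = 7.68×10^-4 A.

7.68×10^-4 A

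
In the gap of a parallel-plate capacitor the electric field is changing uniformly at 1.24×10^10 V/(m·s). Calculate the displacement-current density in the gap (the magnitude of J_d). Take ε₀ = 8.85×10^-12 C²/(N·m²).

0.110 A/m²

J_d = ε₀ dE/dt = (8.85×10^-12)(1.24×10^10) = 0.110 A/m².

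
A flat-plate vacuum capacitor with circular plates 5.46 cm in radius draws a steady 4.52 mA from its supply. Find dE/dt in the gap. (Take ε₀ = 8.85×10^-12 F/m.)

5.45×10^10 V/(m·s)

By continuity, I_d in the gap equals the 4.52 mA flowing in the wire.
Inverting I_d = ε₀ A dE/dt gives dE/dt = 4.52×10^-3 / (8.85×10^-12 · 9.366×10^-3) = 5.45×10^10 V/(m·s).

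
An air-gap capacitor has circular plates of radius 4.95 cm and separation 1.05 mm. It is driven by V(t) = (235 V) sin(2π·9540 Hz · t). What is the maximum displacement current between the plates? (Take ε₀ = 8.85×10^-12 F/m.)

9.14×10^-4 A

The displacement current equals the conduction current C dV/dt, which peaks at C V₀ ω.
With C = ε₀A/d = (8.85×10^-12)(7.698×10^-3)/(1.05×10^-3) = 6.488×10^-11 F and ω = 2πf = 5.994×10^4 rad/s, I_d,max = (6.488×10^-11)(235)(5.994×10^4) = 9.14×10^-4 A.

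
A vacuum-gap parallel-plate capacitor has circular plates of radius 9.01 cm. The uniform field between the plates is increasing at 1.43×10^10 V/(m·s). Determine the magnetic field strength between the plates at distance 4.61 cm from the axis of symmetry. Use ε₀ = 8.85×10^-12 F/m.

3.67×10^-9 T

Total displacement current: I_d = ε₀(πR²)(dE/dt) = (8.85×10^-12)(0.02550)(1.43×10^10) = 3.227×10^-3 A.
∮B·dl = μ₀ I_d,enc with I_d,enc = I_d r²/R² = 8.448×10^-4 A; so B = μ₀ I_d,enc/(2πr) = 3.67×10^-9 T.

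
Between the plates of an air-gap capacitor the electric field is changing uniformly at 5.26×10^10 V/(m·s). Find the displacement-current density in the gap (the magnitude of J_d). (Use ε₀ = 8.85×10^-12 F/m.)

0.466 A/m²

J_d = ε₀ dE/dt = (8.85×10^-12)(5.26×10^10) = 0.466 A/m².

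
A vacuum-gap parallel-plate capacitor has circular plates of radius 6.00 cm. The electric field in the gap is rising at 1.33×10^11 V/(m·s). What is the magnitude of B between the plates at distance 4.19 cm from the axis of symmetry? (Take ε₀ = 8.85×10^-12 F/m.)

I_d = ε₀ dΦ_E/dt = ε₀ πR² (dE/dt) = (8.85×10^-12)(0.01131)(1.33×10^11) = 0.01331 A through the full plate area.
An Ampèrian loop of radius r encloses a fraction (r/R)² of I_d. Then B·2πr = μ₀ I_d (r/R)², giving B = μ₀ I_d r/(2πR²) = 3.10×10^-8 T.

3.10×10^-8 T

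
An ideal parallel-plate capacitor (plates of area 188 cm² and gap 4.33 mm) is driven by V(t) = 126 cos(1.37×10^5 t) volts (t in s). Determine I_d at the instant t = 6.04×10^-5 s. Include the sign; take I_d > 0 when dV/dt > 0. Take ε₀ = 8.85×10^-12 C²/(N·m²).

-6.05×10^-4 A

dE/dt = (V₀ω/d)·−sin(ωt) with ωt = 8.2748 rad: (126)(1.37×10^5)(-0.9128)/(4.33×10^-3) = -3.639×10^9 V/(m·s).
I_d = ε₀ A dE/dt = (8.85×10^-12)(0.0188)(-3.639×10^9) = -6.05×10^-4 A.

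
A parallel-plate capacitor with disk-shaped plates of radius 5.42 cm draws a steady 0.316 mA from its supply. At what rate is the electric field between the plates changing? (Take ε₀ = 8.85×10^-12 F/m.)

Charge continuity gives I_d = I = 3.16×10^-4 A between the plates.
Then dE/dt = I_d/(ε₀A) = 3.87×10^9 V/(m·s).

3.87×10^9 V/(m·s)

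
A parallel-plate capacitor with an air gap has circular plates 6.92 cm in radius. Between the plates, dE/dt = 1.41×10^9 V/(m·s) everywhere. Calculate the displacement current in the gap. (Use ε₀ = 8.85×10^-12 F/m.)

I_d = ε₀ A (dE/dt) = (8.85×10^-12)(0.01504 m²)(1.41×10^9) = 1.88×10^-4 A.

1.88×10^-4 A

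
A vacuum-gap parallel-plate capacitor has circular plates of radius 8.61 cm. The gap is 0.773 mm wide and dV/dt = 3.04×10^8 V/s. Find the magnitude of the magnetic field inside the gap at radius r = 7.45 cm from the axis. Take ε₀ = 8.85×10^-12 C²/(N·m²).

1.63×10^-7 T

I_d = C dV/dt with C = ε₀πR²/d = 2.666×10^-10 F, so I_d = (2.666×10^-10)(3.04×10^8) = 0.08105 A.
∮B·dl = μ₀ I_d,enc with I_d,enc = I_d r²/R² = 0.06068 A; so B = μ₀ I_d,enc/(2πr) = 1.63×10^-7 T.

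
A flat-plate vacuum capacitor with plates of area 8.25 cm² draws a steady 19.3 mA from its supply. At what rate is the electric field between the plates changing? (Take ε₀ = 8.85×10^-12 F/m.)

2.64×10^12 V/(m·s)

By continuity, I_d in the gap equals the 19.3 mA flowing in the wire.
Inverting I_d = ε₀ A dE/dt gives dE/dt = 0.0193 / (8.85×10^-12 · 8.25×10^-4) = 2.64×10^12 V/(m·s).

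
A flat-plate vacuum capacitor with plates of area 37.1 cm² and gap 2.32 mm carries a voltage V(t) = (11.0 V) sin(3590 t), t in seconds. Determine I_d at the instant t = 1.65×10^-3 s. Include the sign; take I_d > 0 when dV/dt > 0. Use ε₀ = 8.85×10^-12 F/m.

C = ε₀A/d = (8.85×10^-12)(3.71×10^-3)/(2.32×10^-3) = 1.415×10^-11 F. dV/dt = V₀ω·cos(ωt); at ωt = 5.9235 rad this factor is 0.9360.
I_d = C dV/dt = (1.415×10^-11)(11.0)(3590)(0.9360) = 5.23×10^-7 A.

5.23×10^-7 A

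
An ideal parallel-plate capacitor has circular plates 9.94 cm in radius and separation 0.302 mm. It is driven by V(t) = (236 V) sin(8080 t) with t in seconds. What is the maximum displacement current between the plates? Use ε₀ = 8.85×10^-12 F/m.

(dE/dt)_max = V₀ω/d = 6.314×10^9 V/(m·s); ω = 8080 rad/s.
I_d,max = ε₀ A (dE/dt)_max = (8.85×10^-12)(0.03104)(6.314×10^9) = 1.73×10^-3 A.

1.73×10^-3 A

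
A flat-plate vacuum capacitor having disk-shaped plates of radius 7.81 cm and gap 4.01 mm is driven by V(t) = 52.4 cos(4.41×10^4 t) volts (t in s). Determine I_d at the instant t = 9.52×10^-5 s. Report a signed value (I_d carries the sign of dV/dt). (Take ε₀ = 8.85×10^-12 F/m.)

8.51×10^-5 A

C = ε₀A/d = (8.85×10^-12)(0.01916)/(4.01×10^-3) = 4.229×10^-11 F. dV/dt = V₀ω·−sin(ωt); at ωt = 4.19832 rad this factor is 0.8708.
I_d = C dV/dt = (4.229×10^-11)(52.4)(4.41×10^4)(0.8708) = 8.51×10^-5 A.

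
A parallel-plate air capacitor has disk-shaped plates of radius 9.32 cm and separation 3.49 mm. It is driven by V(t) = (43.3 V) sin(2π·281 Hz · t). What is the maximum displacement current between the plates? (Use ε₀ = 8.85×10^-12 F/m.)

5.29×10^-6 A

(dE/dt)_max = V₀ω/d = 2.191×10^7 V/(m·s); ω = 2πf = 1766 rad/s.
I_d,max = ε₀ A (dE/dt)_max = (8.85×10^-12)(0.02729)(2.191×10^7) = 5.29×10^-6 A.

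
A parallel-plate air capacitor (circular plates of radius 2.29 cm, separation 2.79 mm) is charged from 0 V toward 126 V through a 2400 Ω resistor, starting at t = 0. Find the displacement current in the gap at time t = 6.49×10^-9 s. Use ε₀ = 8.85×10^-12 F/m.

0.0313 A

C = ε₀A/d = (8.85×10^-12)(1.647×10^-3)/(2.79×10^-3) = 5.224×10^-12 F and τ = RC = 1.254×10^-8 s. I_d in the gap equals the RC charging current.
I_d(t) = (V₀/R) e^(−t/τ) = 0.05250 · e^(−0.5175) = 0.0313 A.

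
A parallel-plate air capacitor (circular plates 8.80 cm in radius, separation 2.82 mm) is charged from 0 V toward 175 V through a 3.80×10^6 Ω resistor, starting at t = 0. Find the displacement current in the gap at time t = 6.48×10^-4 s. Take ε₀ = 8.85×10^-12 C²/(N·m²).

4.93×10^-6 A

With C = ε₀A/d = (8.85×10^-12)(0.02433)/(2.82×10^-3) = 7.635×10^-11 F, the time constant is τ = RC = 2.901×10^-4 s, so t/τ = 2.234 and e^(−t/τ) = 0.1071.
I_d = I_cond = (V₀/R) e^(−t/τ) = (4.605×10^-5)(0.1071) = 4.93×10^-6 A.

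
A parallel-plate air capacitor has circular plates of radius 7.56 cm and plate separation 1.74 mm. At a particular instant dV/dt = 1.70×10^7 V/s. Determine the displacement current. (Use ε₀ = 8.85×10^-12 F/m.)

1.55×10^-3 A

The displacement current equals the charging current C dV/dt. With C = ε₀A/d = (8.85×10^-12)(0.01796)/(1.74×10^-3) = 9.135×10^-11 F, I_d = (9.135×10^-11)(1.70×10^7) = 1.55×10^-3 A.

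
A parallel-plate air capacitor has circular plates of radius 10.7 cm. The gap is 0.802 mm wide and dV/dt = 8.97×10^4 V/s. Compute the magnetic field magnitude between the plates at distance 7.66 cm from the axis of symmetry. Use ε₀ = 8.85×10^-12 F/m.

dE/dt = (dV/dt)/d = 1.118×10^8 V/(m·s); I_d = ε₀(πR²)(dE/dt) = (8.85×10^-12)(0.03597)(1.118×10^8) = 3.559×10^-5 A.
For r < R the Ampère–Maxwell law gives B(2πr) = μ₀ I_d (r²/R²), so B = μ₀ I_d r/(2πR²) = (4π×10^-7)(3.559×10^-5)(0.0766)/(2π·0.107²) = 4.76×10^-11 T.

4.76×10^-11 T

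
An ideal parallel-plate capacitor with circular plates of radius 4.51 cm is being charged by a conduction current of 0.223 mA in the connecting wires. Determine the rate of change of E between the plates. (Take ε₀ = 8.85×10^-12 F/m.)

Charge continuity gives I_d = I = 2.23×10^-4 A between the plates.
Since I_d = ε₀ A dE/dt, dE/dt = I_d/(ε₀A) = (2.23×10^-4)/((8.85×10^-12)(6.390×10^-3)) = 3.94×10^9 V/(m·s).

3.94×10^9 V/(m·s)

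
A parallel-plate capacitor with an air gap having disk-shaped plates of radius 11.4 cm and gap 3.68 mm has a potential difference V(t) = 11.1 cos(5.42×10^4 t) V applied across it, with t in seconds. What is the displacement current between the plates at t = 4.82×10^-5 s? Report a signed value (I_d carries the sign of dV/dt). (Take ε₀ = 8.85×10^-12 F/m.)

dV/dt = (11.1)(5.42×10^4)·−sin(2.61244) = -3.037×10^5 V/s.
I_d = C dV/dt with C = ε₀A/d = (8.85×10^-12)(0.04083)/(3.68×10^-3) = 9.819×10^-11 F, so I_d = (9.819×10^-11)(-3.037×10^5) = -2.98×10^-5 A.

-2.98×10^-5 A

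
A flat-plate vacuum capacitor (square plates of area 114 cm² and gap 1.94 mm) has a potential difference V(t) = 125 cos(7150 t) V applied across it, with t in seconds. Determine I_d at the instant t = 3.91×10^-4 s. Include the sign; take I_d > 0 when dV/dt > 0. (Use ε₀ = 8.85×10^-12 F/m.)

dE/dt = (V₀ω/d)·−sin(ωt) with ωt = 2.79565 rad: (125)(7150)(-0.3391)/(1.94×10^-3) = -1.562×10^8 V/(m·s).
I_d = ε₀ A dE/dt = (8.85×10^-12)(0.0114)(-1.562×10^8) = -1.58×10^-5 A.

-1.58×10^-5 A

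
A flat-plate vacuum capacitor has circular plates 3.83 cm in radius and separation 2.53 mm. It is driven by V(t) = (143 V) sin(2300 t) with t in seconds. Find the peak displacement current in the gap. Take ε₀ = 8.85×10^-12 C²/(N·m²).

5.30×10^-6 A

(dE/dt)_max = V₀ω/d = 1.300×10^8 V/(m·s); ω = 2300 rad/s.
I_d,max = ε₀ A (dE/dt)_max = (8.85×10^-12)(4.608×10^-3)(1.300×10^8) = 5.30×10^-6 A.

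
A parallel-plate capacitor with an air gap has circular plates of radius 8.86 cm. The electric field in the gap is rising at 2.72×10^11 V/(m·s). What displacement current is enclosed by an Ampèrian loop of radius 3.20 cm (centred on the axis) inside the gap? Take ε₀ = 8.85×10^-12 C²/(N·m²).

Total displacement current: I_d = ε₀(πR²)(dE/dt) = (8.85×10^-12)(0.02466)(2.72×10^11) = 0.05936 A.
The field is uniform, so I_d,enc = I_d (r/R)² = (0.05936)(3.20/8.86)² = 7.74×10^-3 A.

7.74×10^-3 A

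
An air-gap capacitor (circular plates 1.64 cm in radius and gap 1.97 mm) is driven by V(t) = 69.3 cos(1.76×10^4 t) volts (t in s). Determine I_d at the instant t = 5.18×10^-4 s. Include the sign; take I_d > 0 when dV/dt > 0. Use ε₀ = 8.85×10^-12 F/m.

C = ε₀A/d = (8.85×10^-12)(8.450×10^-4)/(1.97×10^-3) = 3.796×10^-12 F. dV/dt = V₀ω·−sin(ωt); at ωt = 9.1168 rad this factor is -0.3031.
I_d = C dV/dt = (3.796×10^-12)(69.3)(1.76×10^4)(-0.3031) = -1.40×10^-6 A.

-1.40×10^-6 A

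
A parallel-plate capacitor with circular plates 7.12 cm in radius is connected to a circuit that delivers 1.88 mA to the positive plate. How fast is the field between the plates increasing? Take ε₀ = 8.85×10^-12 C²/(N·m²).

1.33×10^10 V/(m·s)

The displacement current between the plates equals the conduction current, I_d = 1.88 mA.
Inverting I_d = ε₀ A dE/dt gives dE/dt = 1.88×10^-3 / (8.85×10^-12 · 0.01593) = 1.33×10^10 V/(m·s).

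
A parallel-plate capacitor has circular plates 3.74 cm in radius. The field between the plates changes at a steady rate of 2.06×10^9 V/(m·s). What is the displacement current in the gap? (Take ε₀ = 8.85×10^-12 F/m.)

I_d = ε₀ A (dE/dt) = (8.85×10^-12)(4.394×10^-3 m²)(2.06×10^9) = 8.01×10^-5 A.

8.01×10^-5 A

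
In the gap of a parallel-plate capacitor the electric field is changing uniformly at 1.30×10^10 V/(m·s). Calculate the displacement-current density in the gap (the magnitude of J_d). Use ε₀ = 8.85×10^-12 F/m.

0.115 A/m²

The displacement-current density is ε₀ ∂E/∂t = (8.85×10^-12)(1.30×10^10) = 0.115 A/m².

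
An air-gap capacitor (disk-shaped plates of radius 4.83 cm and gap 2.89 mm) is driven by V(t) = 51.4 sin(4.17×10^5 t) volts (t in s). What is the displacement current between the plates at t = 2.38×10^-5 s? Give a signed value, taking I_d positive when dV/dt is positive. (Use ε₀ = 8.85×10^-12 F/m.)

dE/dt = (V₀ω/d)·cos(ωt) with ωt = 9.9246 rad: (51.4)(4.17×10^5)(-0.8777)/(2.89×10^-3) = -6.509×10^9 V/(m·s).
I_d = ε₀ A dE/dt = (8.85×10^-12)(7.329×10^-3)(-6.509×10^9) = -4.22×10^-4 A.

-4.22×10^-4 A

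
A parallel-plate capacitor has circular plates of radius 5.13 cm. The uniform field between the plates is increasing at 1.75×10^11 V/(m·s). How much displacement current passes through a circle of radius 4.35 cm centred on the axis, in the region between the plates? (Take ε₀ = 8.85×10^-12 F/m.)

9.21×10^-3 A

I_d = ε₀ dΦ_E/dt = ε₀ πR² (dE/dt) = (8.85×10^-12)(8.268×10^-3)(1.75×10^11) = 0.01281 A through the full plate area.
Through an area πr² the displacement current is I_d·(πr²/πR²) = I_d (r/R)² = 9.21×10^-3 A.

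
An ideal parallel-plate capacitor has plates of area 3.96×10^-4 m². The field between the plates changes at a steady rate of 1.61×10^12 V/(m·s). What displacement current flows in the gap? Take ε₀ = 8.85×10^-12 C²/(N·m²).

With a uniform field, Φ_E = EA, so I_d = ε₀ A dE/dt = 5.64×10^-3 A.

5.64×10^-3 A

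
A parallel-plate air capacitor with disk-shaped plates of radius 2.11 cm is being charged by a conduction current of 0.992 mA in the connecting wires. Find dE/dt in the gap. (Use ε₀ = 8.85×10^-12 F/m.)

8.01×10^10 V/(m·s)

Charge continuity gives I_d = I = 9.92×10^-4 A between the plates.
Then dE/dt = I_d/(ε₀A) = 8.01×10^10 V/(m·s).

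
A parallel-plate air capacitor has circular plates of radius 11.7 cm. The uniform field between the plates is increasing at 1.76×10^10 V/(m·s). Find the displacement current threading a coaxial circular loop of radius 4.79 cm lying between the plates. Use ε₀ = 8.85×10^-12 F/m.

1.12×10^-3 A

Total displacement current: I_d = ε₀(πR²)(dE/dt) = (8.85×10^-12)(0.04301)(1.76×10^10) = 6.699×10^-3 A.
Through an area πr² the displacement current is I_d·(πr²/πR²) = I_d (r/R)² = 1.12×10^-3 A.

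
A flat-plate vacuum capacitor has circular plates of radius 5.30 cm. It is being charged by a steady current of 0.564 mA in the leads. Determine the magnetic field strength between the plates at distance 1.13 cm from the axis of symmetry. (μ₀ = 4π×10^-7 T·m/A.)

4.54×10^-10 T

By continuity the displacement current in the gap matches the conduction current: I_d = 5.64×10^-4 A.
∮B·dl = μ₀ I_d,enc with I_d,enc = I_d r²/R² = 2.564×10^-5 A; so B = μ₀ I_d,enc/(2πr) = 4.54×10^-10 T.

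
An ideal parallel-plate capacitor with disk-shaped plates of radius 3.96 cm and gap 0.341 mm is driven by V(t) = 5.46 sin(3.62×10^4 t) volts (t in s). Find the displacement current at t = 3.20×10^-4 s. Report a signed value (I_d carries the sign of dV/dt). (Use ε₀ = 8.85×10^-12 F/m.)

1.40×10^-5 A

dV/dt = (5.46)(3.62×10^4)·cos(11.584) = 1.097×10^5 V/s.
I_d = C dV/dt with C = ε₀A/d = (8.85×10^-12)(4.927×10^-3)/(3.41×10^-4) = 1.279×10^-10 F, so I_d = (1.279×10^-10)(1.097×10^5) = 1.40×10^-5 A.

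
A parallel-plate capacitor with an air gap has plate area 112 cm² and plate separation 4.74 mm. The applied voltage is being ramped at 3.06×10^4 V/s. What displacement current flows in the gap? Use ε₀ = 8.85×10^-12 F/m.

6.40×10^-7 A

The field between the plates is E = V/d, so dE/dt = (3.06×10^4)/(4.74×10^-3 m) = 6.456×10^6 V/(m·s).
I_d = ε₀ A (dE/dt) = (8.85×10^-12)(0.0112)(6.456×10^6) = 6.40×10^-7 A.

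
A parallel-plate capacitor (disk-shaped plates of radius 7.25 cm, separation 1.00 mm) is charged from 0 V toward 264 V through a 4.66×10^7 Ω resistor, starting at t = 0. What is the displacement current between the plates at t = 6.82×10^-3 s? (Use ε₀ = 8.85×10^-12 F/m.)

2.08×10^-6 A

With C = ε₀A/d = (8.85×10^-12)(0.01651)/(1.00×10^-3) = 1.461×10^-10 F, the time constant is τ = RC = 6.808×10^-3 s, so t/τ = 1.002 and e^(−t/τ) = 0.3671.
I_d = I_cond = (V₀/R) e^(−t/τ) = (5.665×10^-6)(0.3671) = 2.08×10^-6 A.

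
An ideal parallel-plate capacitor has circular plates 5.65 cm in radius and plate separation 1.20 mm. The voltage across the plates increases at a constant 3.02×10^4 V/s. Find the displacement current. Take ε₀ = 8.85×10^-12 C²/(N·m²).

C = ε₀A/d = (8.85×10^-12)(0.01003)/(1.20×10^-3) = 7.397×10^-11 F.
I_d = C dV/dt = (7.397×10^-11)(3.02×10^4) = 2.23×10^-6 A.

2.23×10^-6 A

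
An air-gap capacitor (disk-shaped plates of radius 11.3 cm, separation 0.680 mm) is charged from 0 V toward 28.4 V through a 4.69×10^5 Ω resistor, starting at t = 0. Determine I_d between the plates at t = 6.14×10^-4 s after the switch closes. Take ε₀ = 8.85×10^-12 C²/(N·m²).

C = ε₀A/d = (8.85×10^-12)(0.04011)/(6.80×10^-4) = 5.220×10^-10 F, so τ = RC = 2.448×10^-4 s.
The conduction current is I(t) = (V₀/R) e^(−t/τ), and the displacement current between the plates equals it.
t/τ = 2.508; I_d = (28.4/4.69×10^5) · e^(−2.508) = (6.055×10^-5)(0.08143) = 4.93×10^-6 A.

4.93×10^-6 A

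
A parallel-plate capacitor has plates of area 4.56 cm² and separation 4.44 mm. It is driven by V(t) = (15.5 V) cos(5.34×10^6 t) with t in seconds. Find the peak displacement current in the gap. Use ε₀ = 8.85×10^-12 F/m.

7.52×10^-5 A

C = ε₀A/d = (8.85×10^-12)(4.56×10^-4)/(4.44×10^-3) = 9.089×10^-13 F; ω = 5.34×10^6 rad/s.
I_d = C dV/dt, so |I_d|_max = C V₀ ω = (9.089×10^-13)(15.5)(5.34×10^6) = 7.52×10^-5 A.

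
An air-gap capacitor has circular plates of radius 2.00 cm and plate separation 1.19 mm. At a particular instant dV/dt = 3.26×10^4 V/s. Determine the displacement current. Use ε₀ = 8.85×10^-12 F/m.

3.05×10^-7 A

C = ε₀A/d = (8.85×10^-12)(1.257×10^-3)/(1.19×10^-3) = 9.348×10^-12 F.
I_d = C dV/dt = (9.348×10^-12)(3.26×10^4) = 3.05×10^-7 A.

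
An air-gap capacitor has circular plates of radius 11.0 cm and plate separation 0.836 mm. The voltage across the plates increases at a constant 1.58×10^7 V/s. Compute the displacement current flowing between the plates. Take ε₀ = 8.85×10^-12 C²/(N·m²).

The displacement current equals the charging current C dV/dt. With C = ε₀A/d = (8.85×10^-12)(0.03801)/(8.36×10^-4) = 4.024×10^-10 F, I_d = (4.024×10^-10)(1.58×10^7) = 6.36×10^-3 A.

6.36×10^-3 A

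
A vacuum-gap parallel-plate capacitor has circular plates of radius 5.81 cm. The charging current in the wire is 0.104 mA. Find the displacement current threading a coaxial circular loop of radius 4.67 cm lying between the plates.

Between the plates the displacement current equals the wire current: I_d = 0.104 mA = 1.04×10^-4 A.
The field is uniform, so I_d,enc = I_d (r/R)² = (1.04×10^-4)(4.67/5.81)² = 6.72×10^-5 A.

6.72×10^-5 A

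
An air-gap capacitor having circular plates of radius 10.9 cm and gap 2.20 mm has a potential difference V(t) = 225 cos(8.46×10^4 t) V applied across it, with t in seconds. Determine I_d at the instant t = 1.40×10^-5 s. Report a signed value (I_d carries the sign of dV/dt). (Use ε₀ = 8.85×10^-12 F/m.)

-2.65×10^-3 A

dV/dt = (225)(8.46×10^4)·−sin(1.1844) = -1.763×10^7 V/s.
I_d = C dV/dt with C = ε₀A/d = (8.85×10^-12)(0.03733)/(2.20×10^-3) = 1.502×10^-10 F, so I_d = (1.502×10^-10)(-1.763×10^7) = -2.65×10^-3 A.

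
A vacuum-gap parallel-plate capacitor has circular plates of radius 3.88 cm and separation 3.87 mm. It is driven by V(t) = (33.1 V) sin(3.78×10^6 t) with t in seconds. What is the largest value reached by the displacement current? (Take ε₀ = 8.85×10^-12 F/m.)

1.35×10^-3 A

(dE/dt)_max = V₀ω/d = 3.233×10^10 V/(m·s); ω = 3.78×10^6 rad/s.
I_d,max = ε₀ A (dE/dt)_max = (8.85×10^-12)(4.729×10^-3)(3.233×10^10) = 1.35×10^-3 A.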